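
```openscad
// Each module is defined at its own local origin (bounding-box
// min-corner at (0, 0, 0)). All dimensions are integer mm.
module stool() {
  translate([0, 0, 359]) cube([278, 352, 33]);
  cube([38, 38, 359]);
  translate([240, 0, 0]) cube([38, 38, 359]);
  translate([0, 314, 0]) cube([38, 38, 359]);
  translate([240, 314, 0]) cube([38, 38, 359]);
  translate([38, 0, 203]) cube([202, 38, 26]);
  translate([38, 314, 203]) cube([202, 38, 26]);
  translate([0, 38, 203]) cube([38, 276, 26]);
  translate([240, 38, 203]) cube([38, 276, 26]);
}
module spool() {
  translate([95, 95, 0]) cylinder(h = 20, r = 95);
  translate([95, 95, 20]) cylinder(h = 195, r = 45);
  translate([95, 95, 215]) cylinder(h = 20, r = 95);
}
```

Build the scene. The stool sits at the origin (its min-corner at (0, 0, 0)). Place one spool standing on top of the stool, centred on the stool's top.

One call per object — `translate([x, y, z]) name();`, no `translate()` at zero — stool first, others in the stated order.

stool();
translate([44, 81, 392]) spool();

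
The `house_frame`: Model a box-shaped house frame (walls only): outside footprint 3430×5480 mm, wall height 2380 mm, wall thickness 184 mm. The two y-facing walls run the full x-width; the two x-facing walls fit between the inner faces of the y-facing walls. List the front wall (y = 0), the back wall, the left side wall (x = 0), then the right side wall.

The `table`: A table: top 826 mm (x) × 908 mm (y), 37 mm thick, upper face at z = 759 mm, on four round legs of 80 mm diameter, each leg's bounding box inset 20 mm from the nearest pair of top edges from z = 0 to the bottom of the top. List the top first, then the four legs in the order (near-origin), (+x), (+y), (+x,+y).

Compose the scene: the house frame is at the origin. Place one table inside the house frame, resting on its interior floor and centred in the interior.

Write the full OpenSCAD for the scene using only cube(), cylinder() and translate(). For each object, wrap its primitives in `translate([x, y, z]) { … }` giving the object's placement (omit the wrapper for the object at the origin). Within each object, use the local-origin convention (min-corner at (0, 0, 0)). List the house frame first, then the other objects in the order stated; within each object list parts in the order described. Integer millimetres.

cube([3430, 184, 2380]);
translate([0, 5296, 0]) cube([3430, 184, 2380]);
translate([0, 184, 0]) cube([184, 5112, 2380]);
translate([3246, 184, 0]) cube([184, 5112, 2380]);
translate([1302, 2286, 0]) {
  translate([0, 0, 722]) cube([826, 908, 37]);
  translate([60, 60, 0]) cylinder(h = 722, r = 40);
  translate([766, 60, 0]) cylinder(h = 722, r = 40);
  translate([60, 848, 0]) cylinder(h = 722, r = 40);
  translate([766, 848, 0]) cylinder(h = 722, r = 40);
}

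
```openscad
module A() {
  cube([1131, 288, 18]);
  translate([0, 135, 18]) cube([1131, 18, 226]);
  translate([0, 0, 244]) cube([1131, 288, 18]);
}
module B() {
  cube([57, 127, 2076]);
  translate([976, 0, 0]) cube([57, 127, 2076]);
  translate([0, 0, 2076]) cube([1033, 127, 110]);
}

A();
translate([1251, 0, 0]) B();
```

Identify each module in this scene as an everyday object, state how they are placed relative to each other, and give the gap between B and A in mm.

The door frame's nearest face is 120 mm from the I-beam's +x face.

A is an I-beam. B is a door frame. The door frame is on the floor beside the I-beam on its +x side. The gap between the door frame and the I-beam is 120 mm.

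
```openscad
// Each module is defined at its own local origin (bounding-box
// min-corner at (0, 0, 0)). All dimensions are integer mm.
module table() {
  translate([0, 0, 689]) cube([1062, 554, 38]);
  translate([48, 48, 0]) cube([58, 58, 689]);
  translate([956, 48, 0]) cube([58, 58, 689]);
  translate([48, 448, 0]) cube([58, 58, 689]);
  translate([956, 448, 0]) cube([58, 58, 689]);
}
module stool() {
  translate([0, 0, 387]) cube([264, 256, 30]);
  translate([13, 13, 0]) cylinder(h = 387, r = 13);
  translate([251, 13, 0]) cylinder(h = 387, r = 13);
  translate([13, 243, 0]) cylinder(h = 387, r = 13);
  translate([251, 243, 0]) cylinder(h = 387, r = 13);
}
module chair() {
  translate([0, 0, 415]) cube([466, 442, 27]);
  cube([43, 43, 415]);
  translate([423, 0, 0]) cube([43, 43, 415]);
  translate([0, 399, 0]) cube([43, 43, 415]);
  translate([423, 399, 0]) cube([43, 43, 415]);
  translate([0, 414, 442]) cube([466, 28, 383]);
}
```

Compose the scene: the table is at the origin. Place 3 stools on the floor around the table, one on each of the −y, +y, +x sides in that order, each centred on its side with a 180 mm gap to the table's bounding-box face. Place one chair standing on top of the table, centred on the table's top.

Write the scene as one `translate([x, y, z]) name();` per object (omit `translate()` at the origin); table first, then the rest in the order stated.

table();
translate([399, -436, 0]) stool();
translate([399, 734, 0]) stool();
translate([1242, 149, 0]) stool();
translate([298, 56, 727]) chair();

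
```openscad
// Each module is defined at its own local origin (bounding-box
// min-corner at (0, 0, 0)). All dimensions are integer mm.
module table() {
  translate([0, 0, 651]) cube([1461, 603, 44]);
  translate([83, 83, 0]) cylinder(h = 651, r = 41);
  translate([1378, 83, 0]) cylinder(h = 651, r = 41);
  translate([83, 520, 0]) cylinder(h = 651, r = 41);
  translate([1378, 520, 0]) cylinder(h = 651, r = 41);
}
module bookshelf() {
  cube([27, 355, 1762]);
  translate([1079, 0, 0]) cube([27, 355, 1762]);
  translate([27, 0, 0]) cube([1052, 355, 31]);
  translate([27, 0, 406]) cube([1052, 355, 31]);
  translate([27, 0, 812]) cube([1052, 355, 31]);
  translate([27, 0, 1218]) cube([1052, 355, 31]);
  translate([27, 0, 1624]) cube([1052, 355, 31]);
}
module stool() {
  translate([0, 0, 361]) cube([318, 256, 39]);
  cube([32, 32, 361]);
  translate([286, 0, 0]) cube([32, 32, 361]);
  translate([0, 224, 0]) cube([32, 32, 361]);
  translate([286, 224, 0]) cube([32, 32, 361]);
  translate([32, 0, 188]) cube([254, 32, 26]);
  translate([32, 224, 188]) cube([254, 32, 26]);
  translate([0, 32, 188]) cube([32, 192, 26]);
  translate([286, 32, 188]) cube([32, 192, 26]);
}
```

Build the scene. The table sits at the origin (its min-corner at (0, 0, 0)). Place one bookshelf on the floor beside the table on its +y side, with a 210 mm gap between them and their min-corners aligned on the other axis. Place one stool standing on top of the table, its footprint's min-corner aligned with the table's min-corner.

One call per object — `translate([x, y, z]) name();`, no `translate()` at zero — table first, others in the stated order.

table();
translate([0, 813, 0]) bookshelf();
translate([0, 0, 695]) stool();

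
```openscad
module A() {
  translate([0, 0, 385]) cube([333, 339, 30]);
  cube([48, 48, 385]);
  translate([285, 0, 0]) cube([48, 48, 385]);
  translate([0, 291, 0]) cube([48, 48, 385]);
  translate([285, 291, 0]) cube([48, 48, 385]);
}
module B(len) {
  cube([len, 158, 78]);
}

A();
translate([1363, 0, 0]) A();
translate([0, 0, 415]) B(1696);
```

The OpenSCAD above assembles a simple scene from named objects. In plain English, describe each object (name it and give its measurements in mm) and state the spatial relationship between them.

A is a simple wooden stool: a rectangular seat 333 mm (x) by 339 mm (y), 30 mm thick, top face at z = 415 mm, on four square legs, each 48×48 mm in cross-section. The legs rest on z = 0, each flush with a corner of the seat.

B is a rectangular beam 1696 mm long (x), 158 mm deep (y), 78 mm thick (z).

The beam spans the tops of two stools placed 1030 mm apart, resting at z = 415 mm.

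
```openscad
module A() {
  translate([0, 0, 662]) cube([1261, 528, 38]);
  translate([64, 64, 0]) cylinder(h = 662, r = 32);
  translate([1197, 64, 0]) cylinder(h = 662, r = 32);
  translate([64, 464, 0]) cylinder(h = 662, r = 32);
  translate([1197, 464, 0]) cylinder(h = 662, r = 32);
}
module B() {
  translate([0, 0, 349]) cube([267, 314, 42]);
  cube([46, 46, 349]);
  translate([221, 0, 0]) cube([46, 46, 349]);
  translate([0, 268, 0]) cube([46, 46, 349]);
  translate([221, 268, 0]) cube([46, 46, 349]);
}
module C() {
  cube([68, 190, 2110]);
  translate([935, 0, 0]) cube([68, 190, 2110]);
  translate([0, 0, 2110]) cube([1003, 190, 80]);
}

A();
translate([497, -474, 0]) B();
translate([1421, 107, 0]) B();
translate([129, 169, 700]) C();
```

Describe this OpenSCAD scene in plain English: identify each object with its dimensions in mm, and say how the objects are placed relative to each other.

A is a table: top 1261 mm (x) × 528 mm (y), 38 mm thick, upper face at z = 700 mm, on four round legs of 64 mm diameter, each leg's bounding box inset 32 mm from the nearest pair of top edges, running from z = 0 to the bottom of the top.

B is a four-legged stool. The seat is a 267×314×42 mm slab whose top surface is at z = 391 mm; four square legs, each 46×46 mm in cross-section, run from the floor (z = 0) to the underside of the seat, each flush with a corner of the seat.

C is a rectangular door frame: two vertical jambs of 68×190 mm section, 2110 mm tall, with a clear opening 867 mm wide between their inner faces. A header 80 mm tall and 190 mm deep lies on top of the jambs and spans the full outside width.

Two stools sit around the table at the −y, +x sides. The door frame is on top of the table, centred.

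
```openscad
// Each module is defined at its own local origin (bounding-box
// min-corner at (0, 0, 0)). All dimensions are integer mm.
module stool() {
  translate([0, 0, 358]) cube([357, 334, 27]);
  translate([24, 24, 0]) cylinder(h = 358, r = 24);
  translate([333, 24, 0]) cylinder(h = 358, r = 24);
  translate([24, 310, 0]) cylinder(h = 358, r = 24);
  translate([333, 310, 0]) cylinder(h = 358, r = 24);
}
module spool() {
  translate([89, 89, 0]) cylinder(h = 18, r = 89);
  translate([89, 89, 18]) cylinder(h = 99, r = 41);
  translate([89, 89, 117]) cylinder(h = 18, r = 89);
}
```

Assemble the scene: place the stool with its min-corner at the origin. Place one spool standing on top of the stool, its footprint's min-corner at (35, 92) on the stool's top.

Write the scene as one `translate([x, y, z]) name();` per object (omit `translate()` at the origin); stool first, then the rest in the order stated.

stool();
translate([35, 92, 385]) spool();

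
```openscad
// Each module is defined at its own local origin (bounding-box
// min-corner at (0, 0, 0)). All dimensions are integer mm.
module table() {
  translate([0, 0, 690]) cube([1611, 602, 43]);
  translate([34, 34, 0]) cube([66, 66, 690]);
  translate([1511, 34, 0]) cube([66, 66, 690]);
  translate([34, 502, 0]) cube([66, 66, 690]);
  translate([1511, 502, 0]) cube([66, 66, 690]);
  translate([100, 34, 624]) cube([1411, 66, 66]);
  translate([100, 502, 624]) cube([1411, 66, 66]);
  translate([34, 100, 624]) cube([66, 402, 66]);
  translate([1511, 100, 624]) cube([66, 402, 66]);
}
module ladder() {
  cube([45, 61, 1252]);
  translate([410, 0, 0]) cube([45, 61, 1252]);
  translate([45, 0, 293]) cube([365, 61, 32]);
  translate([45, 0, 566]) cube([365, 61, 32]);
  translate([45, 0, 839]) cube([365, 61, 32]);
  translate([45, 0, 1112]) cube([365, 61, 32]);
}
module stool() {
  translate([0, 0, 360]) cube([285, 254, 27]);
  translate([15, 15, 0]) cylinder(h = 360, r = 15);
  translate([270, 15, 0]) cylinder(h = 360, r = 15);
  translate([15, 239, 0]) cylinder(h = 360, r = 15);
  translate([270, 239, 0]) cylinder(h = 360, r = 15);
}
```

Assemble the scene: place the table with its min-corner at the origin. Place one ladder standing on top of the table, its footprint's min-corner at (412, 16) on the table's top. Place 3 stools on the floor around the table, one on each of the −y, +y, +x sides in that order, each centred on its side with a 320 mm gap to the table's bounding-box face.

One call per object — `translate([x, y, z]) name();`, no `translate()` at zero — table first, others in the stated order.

table();
translate([412, 16, 733]) ladder();
translate([663, -574, 0]) stool();
translate([663, 922, 0]) stool();
translate([1931, 174, 0]) stool();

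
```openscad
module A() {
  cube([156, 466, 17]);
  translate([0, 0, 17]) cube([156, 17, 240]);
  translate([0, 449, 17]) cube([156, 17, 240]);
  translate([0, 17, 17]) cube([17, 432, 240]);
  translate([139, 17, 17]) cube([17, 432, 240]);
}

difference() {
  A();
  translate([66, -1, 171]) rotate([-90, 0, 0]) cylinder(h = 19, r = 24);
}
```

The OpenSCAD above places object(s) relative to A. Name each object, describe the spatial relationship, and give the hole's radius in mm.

The subtracted cylinder has r = 24 mm.

A is an open box. The open box has a circular hole through its front wall. The hole's radius is 24 mm.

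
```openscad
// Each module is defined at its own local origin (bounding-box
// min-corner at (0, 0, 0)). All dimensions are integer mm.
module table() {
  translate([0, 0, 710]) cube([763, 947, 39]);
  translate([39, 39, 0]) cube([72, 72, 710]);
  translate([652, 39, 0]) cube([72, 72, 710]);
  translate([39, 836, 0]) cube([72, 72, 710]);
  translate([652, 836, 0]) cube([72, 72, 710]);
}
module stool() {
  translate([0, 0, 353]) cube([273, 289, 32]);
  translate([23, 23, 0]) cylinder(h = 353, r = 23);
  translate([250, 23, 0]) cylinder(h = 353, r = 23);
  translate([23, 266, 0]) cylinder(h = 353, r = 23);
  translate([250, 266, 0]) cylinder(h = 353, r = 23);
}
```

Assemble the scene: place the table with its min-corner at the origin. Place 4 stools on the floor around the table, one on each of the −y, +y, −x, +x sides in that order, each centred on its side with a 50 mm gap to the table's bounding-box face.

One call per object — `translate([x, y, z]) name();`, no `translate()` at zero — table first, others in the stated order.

table();
translate([245, -339, 0]) stool();
translate([245, 997, 0]) stool();
translate([-323, 329, 0]) stool();
translate([813, 329, 0]) stool();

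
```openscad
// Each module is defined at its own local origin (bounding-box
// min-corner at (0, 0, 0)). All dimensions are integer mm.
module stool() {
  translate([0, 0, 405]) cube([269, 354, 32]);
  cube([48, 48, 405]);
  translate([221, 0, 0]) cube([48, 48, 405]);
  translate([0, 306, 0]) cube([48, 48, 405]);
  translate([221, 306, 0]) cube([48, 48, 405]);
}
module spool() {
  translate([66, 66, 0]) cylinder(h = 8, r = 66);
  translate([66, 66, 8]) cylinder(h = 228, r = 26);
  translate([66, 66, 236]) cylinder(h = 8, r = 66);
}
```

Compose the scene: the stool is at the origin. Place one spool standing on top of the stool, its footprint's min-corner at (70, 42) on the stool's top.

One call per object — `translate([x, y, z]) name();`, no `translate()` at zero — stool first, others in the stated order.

stool();
translate([70, 42, 437]) spool();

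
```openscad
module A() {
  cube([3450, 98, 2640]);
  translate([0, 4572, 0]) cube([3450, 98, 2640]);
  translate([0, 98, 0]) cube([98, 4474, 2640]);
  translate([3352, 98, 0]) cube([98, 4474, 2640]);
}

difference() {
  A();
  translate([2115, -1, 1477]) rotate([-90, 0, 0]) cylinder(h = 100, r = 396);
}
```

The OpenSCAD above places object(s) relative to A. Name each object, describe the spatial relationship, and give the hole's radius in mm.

The subtracted cylinder has r = 396 mm.

A is a house frame. The house frame has a circular hole through its front wall. The hole's radius is 396 mm.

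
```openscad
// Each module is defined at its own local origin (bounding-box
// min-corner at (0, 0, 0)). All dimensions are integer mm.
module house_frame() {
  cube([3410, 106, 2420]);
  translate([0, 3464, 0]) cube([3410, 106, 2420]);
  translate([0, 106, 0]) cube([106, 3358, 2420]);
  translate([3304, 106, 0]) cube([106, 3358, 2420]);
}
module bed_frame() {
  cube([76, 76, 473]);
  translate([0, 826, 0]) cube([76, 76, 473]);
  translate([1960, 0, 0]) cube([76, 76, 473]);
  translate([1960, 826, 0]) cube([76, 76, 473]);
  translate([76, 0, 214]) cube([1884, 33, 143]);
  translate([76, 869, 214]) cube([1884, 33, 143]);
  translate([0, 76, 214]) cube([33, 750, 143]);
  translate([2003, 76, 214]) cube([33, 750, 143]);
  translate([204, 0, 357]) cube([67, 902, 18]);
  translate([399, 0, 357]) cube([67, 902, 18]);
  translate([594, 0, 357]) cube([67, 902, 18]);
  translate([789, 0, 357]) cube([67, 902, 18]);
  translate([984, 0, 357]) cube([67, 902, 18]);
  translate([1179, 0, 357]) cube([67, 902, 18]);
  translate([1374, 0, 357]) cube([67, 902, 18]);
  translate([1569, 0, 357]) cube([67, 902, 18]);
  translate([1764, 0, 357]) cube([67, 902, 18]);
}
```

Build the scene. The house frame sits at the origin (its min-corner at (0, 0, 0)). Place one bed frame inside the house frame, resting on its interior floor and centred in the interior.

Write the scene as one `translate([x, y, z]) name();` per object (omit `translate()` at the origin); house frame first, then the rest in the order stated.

house_frame();
translate([687, 1334, 0]) bed_frame();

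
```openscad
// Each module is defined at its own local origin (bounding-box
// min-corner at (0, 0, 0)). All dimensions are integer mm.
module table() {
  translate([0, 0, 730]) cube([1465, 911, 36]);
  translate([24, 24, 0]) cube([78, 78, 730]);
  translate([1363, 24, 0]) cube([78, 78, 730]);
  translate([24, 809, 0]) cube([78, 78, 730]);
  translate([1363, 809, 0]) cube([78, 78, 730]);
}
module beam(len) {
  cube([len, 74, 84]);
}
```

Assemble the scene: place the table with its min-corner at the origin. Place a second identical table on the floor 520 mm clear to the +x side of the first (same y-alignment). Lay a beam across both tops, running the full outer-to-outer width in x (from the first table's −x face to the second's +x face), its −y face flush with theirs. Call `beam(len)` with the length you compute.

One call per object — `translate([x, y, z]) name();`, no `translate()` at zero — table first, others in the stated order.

table();
translate([1985, 0, 0]) table();
translate([0, 0, 766]) beam(3450);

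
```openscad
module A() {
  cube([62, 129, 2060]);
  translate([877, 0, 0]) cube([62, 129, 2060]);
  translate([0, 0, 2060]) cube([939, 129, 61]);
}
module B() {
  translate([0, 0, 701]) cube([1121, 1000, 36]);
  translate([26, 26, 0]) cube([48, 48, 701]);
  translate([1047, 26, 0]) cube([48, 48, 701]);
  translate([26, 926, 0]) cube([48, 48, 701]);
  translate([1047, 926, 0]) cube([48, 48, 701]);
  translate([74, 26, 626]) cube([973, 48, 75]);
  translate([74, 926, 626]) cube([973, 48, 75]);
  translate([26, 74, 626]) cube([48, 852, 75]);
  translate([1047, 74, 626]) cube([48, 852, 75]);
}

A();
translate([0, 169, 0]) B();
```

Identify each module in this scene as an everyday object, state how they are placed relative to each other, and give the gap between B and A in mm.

A is a door frame. B is a table. The table is on the floor beside the door frame on its +y side. The gap between the table and the door frame is 40 mm.

The table's nearest face is 40 mm from the door frame's +y face.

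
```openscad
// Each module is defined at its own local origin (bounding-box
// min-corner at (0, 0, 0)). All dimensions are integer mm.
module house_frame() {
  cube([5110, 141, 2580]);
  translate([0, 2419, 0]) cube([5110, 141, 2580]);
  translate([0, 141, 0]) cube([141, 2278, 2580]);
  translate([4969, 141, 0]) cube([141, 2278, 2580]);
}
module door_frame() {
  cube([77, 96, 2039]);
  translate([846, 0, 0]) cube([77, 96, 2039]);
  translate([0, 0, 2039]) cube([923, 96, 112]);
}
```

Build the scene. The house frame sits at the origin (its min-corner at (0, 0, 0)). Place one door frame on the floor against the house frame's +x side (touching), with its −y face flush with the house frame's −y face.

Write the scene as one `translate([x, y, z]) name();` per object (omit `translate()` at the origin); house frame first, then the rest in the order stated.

house_frame();
translate([5110, 0, 0]) door_frame();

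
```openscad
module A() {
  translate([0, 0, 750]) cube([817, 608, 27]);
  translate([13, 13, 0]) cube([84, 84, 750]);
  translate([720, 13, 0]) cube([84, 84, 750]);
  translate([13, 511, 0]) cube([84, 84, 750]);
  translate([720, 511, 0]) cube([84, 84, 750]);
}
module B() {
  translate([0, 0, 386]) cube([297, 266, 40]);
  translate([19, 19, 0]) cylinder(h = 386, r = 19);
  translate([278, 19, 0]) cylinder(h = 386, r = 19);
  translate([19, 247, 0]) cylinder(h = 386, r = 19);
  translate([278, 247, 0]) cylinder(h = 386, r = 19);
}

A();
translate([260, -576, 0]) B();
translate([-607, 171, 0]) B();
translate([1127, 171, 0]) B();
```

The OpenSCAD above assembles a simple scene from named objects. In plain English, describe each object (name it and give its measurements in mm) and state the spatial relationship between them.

A is a table: top 817 mm (x) × 608 mm (y), 27 mm thick, upper face at z = 777 mm, on four 84×84 mm square legs, each inset 13 mm from the nearest pair of top edges, running from z = 0 to the bottom of the top.

B is a four-legged stool. The seat is a 297×266×40 mm slab whose top surface is at z = 426 mm; four round legs, each 38 mm in diameter, run from the floor (z = 0) to the underside of the seat, each leg's axis is inset half a diameter from the nearest pair of seat edges (so the leg's bounding box is flush with the corner).

Three stools sit around the table at the −y, −x, +x sides.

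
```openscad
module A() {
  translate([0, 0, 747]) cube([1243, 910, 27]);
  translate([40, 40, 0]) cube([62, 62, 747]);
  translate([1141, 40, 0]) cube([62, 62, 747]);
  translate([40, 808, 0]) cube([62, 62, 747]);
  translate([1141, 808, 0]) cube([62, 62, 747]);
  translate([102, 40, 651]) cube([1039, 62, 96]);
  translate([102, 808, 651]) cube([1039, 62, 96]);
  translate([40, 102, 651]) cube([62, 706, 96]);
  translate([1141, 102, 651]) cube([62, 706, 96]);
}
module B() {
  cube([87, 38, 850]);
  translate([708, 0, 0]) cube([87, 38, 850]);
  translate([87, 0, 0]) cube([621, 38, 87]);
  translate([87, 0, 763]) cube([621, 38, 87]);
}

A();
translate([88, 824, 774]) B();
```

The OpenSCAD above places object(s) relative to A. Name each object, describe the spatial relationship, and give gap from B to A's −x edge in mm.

A is a table. B is a picture frame. The picture frame is on top of the table. The gap from the picture frame to the table's −x edge is 88 mm.

The picture frame's min-x is at 88; the table's min-x is 0; gap = 88 mm.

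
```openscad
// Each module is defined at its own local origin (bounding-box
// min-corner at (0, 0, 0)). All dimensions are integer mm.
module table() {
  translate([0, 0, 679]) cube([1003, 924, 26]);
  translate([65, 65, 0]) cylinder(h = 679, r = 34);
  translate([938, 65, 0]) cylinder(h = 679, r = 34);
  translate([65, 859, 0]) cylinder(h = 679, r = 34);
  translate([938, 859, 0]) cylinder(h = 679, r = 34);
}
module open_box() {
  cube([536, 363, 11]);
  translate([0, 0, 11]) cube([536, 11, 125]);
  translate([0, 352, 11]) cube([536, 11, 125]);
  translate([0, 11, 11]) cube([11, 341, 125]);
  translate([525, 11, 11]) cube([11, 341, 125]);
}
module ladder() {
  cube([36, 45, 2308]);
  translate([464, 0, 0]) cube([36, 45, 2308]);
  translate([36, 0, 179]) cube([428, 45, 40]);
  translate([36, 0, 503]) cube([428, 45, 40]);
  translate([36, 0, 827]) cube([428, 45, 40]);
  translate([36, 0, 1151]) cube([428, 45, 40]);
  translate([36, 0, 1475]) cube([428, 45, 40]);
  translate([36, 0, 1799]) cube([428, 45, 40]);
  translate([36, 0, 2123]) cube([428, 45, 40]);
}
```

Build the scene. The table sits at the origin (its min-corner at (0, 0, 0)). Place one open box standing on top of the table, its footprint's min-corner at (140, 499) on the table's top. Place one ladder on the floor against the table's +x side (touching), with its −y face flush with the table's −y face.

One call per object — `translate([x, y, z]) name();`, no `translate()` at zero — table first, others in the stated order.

table();
translate([140, 499, 705]) open_box();
translate([1003, 0, 0]) ladder();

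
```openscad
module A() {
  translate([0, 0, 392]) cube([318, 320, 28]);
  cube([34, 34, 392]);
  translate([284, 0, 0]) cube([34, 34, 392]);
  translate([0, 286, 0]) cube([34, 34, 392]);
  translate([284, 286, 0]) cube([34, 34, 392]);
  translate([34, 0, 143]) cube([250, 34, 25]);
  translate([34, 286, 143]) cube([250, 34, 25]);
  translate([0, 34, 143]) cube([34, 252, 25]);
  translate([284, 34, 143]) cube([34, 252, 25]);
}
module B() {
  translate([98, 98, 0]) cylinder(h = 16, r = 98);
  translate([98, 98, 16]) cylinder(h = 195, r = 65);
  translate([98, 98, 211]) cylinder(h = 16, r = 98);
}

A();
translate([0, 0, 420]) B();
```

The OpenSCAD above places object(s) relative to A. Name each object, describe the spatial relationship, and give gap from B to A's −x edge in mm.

The spool's min-x is at 0; the stool's min-x is 0; gap = 0 mm.

A is a stool. B is a spool. The spool is on top of the stool. The gap from the spool to the stool's −x edge is 0 mm.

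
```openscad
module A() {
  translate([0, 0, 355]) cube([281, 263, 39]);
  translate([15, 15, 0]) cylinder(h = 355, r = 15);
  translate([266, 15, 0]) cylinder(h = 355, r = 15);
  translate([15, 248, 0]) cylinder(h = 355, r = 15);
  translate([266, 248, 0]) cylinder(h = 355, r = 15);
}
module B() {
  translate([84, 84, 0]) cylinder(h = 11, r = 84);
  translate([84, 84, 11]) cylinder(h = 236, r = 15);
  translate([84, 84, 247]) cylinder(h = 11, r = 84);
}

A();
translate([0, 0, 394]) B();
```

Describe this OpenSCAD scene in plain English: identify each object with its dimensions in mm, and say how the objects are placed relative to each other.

A is a four-legged stool. The seat is a 281×263×39 mm slab whose top surface is at z = 394 mm; four round legs, each 30 mm in diameter, run from the floor (z = 0) to the underside of the seat, each leg's axis is inset half a diameter from the nearest pair of seat edges (so the leg's bounding box is flush with the corner).

B is a spool: two coaxial disc flanges of radius 84 mm and thickness 11 mm, joined by a core cylinder of radius 15 mm and height 236 mm. The lower flange rests on z = 0 and the three cylinders share a vertical axis.

The spool is on top of the stool.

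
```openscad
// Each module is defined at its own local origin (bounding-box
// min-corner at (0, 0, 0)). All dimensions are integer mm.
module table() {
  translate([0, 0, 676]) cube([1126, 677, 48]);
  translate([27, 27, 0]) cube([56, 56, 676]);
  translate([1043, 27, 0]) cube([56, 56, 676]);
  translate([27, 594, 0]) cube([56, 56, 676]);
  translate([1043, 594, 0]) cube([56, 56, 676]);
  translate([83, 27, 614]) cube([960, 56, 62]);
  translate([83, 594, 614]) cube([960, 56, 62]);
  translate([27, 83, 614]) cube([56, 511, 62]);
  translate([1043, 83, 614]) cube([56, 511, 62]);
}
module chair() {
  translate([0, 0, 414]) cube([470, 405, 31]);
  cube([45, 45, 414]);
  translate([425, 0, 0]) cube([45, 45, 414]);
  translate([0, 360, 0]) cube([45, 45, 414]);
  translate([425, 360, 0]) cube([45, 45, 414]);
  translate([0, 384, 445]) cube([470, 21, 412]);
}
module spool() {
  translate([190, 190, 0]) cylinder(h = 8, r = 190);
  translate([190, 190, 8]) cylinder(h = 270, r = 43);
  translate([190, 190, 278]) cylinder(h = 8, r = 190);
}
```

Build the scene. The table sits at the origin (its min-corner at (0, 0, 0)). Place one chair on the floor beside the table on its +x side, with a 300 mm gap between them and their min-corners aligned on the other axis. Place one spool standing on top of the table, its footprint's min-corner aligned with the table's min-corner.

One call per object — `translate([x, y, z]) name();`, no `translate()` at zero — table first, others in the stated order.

table();
translate([1426, 0, 0]) chair();
translate([0, 0, 724]) spool();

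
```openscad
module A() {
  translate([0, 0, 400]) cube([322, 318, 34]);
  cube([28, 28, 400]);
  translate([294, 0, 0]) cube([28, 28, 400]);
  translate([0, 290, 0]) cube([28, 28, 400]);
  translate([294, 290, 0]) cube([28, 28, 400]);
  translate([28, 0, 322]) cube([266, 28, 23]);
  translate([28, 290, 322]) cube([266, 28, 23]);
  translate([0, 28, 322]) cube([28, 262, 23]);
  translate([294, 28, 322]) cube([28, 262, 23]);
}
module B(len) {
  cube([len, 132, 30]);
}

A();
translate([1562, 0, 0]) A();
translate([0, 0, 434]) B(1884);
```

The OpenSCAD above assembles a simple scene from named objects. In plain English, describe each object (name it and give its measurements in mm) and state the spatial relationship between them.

A is a simple wooden stool: a rectangular seat 322 mm (x) by 318 mm (y), 34 mm thick, top face at z = 434 mm, on four square legs, each 28×28 mm in cross-section. The legs rest on z = 0, each flush with a corner of the seat. Four stretchers, 28 mm wide and 23 mm tall, connect adjacent legs with their undersides at z = 322 mm, each running between the inner faces of the legs it joins and aligned with the legs' outer faces on the other axis.

B is a rectangular beam 1884 mm long (x), 132 mm deep (y), 30 mm thick (z).

The beam spans the tops of two stools placed 1240 mm apart, resting at z = 434 mm.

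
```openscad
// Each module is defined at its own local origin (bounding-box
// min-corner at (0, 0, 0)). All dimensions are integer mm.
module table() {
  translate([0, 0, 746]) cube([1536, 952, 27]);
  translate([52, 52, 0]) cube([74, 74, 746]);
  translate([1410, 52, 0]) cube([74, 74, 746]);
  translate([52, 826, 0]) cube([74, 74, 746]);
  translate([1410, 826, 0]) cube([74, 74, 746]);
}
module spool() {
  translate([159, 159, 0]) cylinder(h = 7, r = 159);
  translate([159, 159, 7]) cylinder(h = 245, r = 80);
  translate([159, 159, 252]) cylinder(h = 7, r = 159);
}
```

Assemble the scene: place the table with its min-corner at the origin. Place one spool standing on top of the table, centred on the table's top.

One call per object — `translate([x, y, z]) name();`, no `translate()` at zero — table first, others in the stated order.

table();
translate([609, 317, 773]) spool();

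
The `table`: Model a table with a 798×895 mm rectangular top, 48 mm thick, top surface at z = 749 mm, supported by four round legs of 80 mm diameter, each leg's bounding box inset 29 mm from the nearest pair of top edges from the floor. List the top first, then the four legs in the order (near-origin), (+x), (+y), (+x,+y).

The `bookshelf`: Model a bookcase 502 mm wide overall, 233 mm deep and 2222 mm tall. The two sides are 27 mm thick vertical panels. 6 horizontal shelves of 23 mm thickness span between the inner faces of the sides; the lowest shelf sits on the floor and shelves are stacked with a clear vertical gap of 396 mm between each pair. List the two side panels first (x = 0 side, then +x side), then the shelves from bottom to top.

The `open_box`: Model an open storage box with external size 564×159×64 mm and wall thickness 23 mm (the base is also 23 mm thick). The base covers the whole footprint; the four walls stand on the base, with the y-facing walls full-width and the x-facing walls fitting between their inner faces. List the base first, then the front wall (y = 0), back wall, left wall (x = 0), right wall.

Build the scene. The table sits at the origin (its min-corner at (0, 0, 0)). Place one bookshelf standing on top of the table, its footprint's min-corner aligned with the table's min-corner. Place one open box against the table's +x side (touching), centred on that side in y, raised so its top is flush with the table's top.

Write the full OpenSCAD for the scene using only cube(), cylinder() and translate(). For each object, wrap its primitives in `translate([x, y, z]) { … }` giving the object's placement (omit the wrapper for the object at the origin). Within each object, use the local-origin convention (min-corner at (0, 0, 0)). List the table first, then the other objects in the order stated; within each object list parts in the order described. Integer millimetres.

translate([0, 0, 701]) cube([798, 895, 48]);
translate([69, 69, 0]) cylinder(h = 701, r = 40);
translate([729, 69, 0]) cylinder(h = 701, r = 40);
translate([69, 826, 0]) cylinder(h = 701, r = 40);
translate([729, 826, 0]) cylinder(h = 701, r = 40);
translate([0, 0, 749]) {
  cube([27, 233, 2222]);
  translate([475, 0, 0]) cube([27, 233, 2222]);
  translate([27, 0, 0]) cube([448, 233, 23]);
  translate([27, 0, 419]) cube([448, 233, 23]);
  translate([27, 0, 838]) cube([448, 233, 23]);
  translate([27, 0, 1257]) cube([448, 233, 23]);
  translate([27, 0, 1676]) cube([448, 233, 23]);
  translate([27, 0, 2095]) cube([448, 233, 23]);
}
translate([798, 368, 685]) {
  cube([564, 159, 23]);
  translate([0, 0, 23]) cube([564, 23, 41]);
  translate([0, 136, 23]) cube([564, 23, 41]);
  translate([0, 23, 23]) cube([23, 113, 41]);
  translate([541, 23, 23]) cube([23, 113, 41]);
}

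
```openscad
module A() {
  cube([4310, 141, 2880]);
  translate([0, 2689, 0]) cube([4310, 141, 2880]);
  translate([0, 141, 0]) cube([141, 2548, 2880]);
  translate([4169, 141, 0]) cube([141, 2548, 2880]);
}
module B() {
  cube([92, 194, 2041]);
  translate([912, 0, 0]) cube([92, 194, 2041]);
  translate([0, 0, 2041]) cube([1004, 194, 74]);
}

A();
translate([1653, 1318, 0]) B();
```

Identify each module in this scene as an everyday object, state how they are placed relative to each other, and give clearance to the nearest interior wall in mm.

A is a house frame. B is a door frame. The door frame sits inside the house frame, centred. The clearance to the nearest interior wall is 1177 mm.

Clearances: x = 1512, y = 1177; minimum 1177 mm.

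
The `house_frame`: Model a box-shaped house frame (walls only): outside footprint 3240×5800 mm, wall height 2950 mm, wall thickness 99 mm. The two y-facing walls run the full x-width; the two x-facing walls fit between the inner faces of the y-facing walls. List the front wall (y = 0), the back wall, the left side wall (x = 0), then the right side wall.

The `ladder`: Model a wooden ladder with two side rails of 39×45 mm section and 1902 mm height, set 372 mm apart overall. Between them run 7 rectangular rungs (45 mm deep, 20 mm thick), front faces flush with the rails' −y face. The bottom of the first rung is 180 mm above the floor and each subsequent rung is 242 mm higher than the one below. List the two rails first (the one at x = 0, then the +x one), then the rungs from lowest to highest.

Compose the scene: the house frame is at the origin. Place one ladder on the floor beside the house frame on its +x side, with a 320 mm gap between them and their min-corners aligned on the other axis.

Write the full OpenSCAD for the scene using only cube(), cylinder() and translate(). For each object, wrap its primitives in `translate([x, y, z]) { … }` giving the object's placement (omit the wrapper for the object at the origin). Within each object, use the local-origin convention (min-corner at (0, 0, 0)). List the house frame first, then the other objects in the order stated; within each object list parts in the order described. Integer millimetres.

cube([3240, 99, 2950]);
translate([0, 5701, 0]) cube([3240, 99, 2950]);
translate([0, 99, 0]) cube([99, 5602, 2950]);
translate([3141, 99, 0]) cube([99, 5602, 2950]);
translate([3560, 0, 0]) {
  cube([39, 45, 1902]);
  translate([333, 0, 0]) cube([39, 45, 1902]);
  translate([39, 0, 180]) cube([294, 45, 20]);
  translate([39, 0, 422]) cube([294, 45, 20]);
  translate([39, 0, 664]) cube([294, 45, 20]);
  translate([39, 0, 906]) cube([294, 45, 20]);
  translate([39, 0, 1148]) cube([294, 45, 20]);
  translate([39, 0, 1390]) cube([294, 45, 20]);
  translate([39, 0, 1632]) cube([294, 45, 20]);
}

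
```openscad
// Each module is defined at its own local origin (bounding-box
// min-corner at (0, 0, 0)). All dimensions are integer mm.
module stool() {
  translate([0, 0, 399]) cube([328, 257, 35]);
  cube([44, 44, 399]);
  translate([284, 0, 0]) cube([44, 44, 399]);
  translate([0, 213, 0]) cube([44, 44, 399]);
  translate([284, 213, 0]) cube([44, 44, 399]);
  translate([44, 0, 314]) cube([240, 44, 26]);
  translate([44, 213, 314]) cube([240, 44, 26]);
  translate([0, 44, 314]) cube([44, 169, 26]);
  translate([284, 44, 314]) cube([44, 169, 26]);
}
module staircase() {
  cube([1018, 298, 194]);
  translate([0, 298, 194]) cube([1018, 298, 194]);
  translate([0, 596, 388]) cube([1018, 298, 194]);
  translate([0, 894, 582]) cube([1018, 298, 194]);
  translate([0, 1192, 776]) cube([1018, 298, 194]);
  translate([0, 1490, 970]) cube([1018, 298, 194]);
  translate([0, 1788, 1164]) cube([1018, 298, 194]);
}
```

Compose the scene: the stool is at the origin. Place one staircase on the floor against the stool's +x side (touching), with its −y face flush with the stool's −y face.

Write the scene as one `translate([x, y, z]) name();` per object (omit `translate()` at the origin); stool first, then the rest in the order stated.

stool();
translate([328, 0, 0]) staircase();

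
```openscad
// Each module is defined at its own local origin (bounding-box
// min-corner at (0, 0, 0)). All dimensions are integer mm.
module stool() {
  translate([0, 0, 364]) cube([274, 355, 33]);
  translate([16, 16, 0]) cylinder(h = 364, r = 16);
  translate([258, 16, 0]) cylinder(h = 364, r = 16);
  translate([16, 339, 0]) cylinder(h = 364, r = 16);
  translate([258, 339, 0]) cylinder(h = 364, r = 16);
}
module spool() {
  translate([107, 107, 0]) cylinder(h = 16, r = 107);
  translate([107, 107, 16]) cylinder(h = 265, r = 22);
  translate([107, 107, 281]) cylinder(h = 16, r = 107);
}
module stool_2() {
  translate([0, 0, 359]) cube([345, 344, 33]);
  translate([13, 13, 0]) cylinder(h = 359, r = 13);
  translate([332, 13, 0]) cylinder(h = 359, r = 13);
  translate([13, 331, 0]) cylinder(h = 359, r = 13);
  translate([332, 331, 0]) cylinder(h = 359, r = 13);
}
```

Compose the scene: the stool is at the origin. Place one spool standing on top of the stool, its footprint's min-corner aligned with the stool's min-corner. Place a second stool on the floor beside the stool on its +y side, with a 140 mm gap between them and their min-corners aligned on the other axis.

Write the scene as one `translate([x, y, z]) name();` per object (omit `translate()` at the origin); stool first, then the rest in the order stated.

stool();
translate([0, 0, 397]) spool();
translate([0, 495, 0]) stool_2();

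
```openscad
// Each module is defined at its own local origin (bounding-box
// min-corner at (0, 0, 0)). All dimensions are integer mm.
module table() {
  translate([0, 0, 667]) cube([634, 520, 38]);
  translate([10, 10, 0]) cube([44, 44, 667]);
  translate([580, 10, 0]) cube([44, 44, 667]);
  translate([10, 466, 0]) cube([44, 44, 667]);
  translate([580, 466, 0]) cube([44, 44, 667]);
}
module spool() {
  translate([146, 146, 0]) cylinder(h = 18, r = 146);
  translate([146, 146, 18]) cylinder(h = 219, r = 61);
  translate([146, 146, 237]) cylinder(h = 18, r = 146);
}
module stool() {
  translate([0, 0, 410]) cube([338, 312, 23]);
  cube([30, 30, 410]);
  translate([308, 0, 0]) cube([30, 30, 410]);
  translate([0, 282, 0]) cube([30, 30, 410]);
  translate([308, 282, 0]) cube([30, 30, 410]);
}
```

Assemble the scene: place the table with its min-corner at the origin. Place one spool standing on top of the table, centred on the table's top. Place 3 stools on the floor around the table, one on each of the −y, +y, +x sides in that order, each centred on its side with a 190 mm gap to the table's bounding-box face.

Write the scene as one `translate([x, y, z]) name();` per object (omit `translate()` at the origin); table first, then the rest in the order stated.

table();
translate([171, 114, 705]) spool();
translate([148, -502, 0]) stool();
translate([148, 710, 0]) stool();
translate([824, 104, 0]) stool();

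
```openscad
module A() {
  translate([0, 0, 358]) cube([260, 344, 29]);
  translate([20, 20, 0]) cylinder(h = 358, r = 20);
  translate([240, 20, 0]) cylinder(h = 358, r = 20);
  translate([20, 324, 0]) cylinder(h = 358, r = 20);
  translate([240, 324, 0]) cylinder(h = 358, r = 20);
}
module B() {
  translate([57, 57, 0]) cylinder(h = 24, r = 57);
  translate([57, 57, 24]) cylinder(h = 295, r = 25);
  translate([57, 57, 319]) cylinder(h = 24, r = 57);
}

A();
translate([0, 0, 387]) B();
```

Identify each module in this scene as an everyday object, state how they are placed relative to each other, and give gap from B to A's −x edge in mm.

The spool's min-x is at 0; the stool's min-x is 0; gap = 0 mm.

A is a stool. B is a spool. The spool is on top of the stool. The gap from the spool to the stool's −x edge is 0 mm.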